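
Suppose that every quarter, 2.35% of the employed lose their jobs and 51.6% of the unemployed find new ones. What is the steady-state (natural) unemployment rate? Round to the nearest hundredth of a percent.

Steady-state unemployment rate ≈ 4.36%.

At steady state the flows balance: s·E = f·U, so U/(E+U) = s/(s+f).
u* = 2.35 / (2.35 + 51.6) = 2.35 / 53.95 = 4.36%.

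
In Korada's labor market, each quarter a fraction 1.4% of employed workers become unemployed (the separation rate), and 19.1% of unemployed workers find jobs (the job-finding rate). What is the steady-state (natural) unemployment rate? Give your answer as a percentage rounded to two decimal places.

Steady-state unemployment rate ≈ 6.83%.

At steady state the flows balance: s·E = f·U, so U/(E+U) = s/(s+f).
u* = 1.4 / (1.4 + 19.1) = 1.4 / 20.50 = 6.83%.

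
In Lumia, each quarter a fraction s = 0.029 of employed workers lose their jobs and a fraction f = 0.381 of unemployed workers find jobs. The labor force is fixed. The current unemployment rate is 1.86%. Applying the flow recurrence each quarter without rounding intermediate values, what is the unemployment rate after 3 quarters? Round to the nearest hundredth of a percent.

With a fixed labor force, u_{t+1} = u_t + s·(1−u_t) − f·u_t = u_t·(1−s−f) + s.
Here 1−s−f = 0.590 and s = 0.029.
u_1 = 0.018600 × 0.590 + 0.029 = 0.039974.
u_2 = 0.039974 × 0.590 + 0.029 = 0.052585.
u_3 = 0.052585 × 0.590 + 0.029 = 0.060025.

Unemployment rate after three quarters ≈ 6.00%.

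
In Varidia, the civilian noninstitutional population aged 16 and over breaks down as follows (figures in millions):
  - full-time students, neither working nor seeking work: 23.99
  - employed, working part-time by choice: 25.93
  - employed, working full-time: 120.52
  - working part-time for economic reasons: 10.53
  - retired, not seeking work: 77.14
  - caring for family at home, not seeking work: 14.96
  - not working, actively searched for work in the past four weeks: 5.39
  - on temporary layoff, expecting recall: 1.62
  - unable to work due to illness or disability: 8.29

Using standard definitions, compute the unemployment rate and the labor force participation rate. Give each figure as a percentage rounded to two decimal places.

Employed = 25.93 + 120.52 + 10.53 = 156.98 million (anyone who worked, including part-time for economic reasons, counts as employed).
Unemployed = 5.39 + 1.62 = 7.01 million (jobless and actively searching, or on temporary layoff).
Labor force = 156.98 + 7.01 = 163.99 million.
Not in labor force = 23.99 + 77.14 + 14.96 + 8.29 = 124.38 million (those not working and not actively searching are outside the labor force).
Civilian working-age population = 163.99 + 124.38 = 288.37 million.
Unemployment rate = 7.01 / 163.99 = 4.27%.
Labor force participation rate = 163.99 / 288.37 = 56.87%.

Unemployment rate ≈ 4.27%; labor force participation rate ≈ 56.87%.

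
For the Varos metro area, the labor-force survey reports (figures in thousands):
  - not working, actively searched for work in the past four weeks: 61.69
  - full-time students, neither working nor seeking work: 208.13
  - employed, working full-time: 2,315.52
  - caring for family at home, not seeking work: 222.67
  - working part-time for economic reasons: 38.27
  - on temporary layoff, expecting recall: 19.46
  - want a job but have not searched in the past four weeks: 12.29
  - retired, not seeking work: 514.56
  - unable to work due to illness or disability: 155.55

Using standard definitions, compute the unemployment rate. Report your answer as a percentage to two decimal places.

Unemployment rate ≈ 3.33%.

Employed = 2,315.52 + 38.27 = 2,353.79 thousand (anyone who worked, including part-time for economic reasons, counts as employed).
Unemployed = 61.69 + 19.46 = 81.15 thousand (jobless and actively searching, or on temporary layoff).
Labor force = 2,353.79 + 81.15 = 2,434.94 thousand.
Unemployment rate = 81.15 / 2,434.94 = 3.33%.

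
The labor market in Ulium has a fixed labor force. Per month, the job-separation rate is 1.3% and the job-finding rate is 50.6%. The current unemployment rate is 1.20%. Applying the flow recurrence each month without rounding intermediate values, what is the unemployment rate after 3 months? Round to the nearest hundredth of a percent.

With a fixed labor force, u_{t+1} = u_t + s·(1−u_t) − f·u_t = u_t·(1−s−f) + s.
Here 1−s−f = 0.481 and s = 0.013.
u_1 = 0.012000 × 0.481 + 0.013 = 0.018772.
u_2 = 0.018772 × 0.481 + 0.013 = 0.022029.
u_3 = 0.022029 × 0.481 + 0.013 = 0.023596.

Unemployment rate after three months ≈ 2.36%.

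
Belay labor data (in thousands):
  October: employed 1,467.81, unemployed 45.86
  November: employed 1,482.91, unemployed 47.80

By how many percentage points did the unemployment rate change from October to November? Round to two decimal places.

The unemployment rate changed by +0.09 percentage points.

October: labor force = 1,467.81 + 45.86 = 1,513.67; u = 45.86/1,513.67 = 3.03%.
November: labor force = 1,482.91 + 47.80 = 1,530.71; u = 47.80/1,530.71 = 3.12%.
Change = 3.12% − 3.03% = +0.09 pp.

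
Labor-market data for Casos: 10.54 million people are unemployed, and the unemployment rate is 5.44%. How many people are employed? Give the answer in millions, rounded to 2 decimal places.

Labor force = U / u = 10.54 / 0.0544 ≈ 193.75 million.
Employed = labor force − unemployed = 193.75 − 10.54 = 183.21 million.

About 183.21 million are employed.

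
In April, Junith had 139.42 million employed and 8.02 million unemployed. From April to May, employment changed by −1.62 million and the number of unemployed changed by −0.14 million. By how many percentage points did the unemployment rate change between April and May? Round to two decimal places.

April: labor force = 139.42 + 8.02 = 147.44; u = 8.02/147.44 = 5.44%.
May: labor force = 137.80 + 7.88 = 145.68; u = 7.88/145.68 = 5.41%.
Change = 5.41% − 5.44% = −0.03 pp.

The unemployment rate changed by −0.03 percentage points.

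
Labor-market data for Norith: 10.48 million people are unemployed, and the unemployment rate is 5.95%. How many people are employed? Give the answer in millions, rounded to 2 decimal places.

Labor force = U / u = 10.48 / 0.0595 ≈ 176.13 million.
Employed = labor force − unemployed = 176.13 − 10.48 = 165.65 million.

About 165.65 million are employed.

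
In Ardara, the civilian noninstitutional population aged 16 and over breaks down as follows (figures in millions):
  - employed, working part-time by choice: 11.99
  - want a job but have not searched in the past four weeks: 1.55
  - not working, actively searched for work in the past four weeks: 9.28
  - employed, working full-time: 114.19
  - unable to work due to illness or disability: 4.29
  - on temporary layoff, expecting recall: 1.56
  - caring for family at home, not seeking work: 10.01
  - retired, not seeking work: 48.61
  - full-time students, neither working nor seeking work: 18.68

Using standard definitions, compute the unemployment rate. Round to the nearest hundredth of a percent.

Employed = 11.99 + 114.19 = 126.18 million.
Unemployed = 9.28 + 1.56 = 10.84 million (jobless and actively searching, or on temporary layoff).
Labor force = 126.18 + 10.84 = 137.02 million.
Unemployment rate = 10.84 / 137.02 = 7.91%.

Unemployment rate ≈ 7.91%.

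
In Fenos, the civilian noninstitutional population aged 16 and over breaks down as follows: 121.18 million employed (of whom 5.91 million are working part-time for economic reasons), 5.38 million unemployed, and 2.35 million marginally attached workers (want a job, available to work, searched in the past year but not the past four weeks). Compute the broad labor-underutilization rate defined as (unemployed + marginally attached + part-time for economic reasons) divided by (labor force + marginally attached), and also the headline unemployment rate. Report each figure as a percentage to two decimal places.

Broad underutilization rate ≈ 10.58%; headline unemployment rate ≈ 4.25%.

Labor force = 121.18 + 5.38 = 126.56 million.
Numerator = 5.38 + 2.35 + 5.91 = 13.64 million.
Denominator = 126.56 + 2.35 = 128.91 million.
Broad rate = 13.64 / 128.91 = 10.58%.
Headline unemployment rate = 5.38 / 126.56 = 4.25%.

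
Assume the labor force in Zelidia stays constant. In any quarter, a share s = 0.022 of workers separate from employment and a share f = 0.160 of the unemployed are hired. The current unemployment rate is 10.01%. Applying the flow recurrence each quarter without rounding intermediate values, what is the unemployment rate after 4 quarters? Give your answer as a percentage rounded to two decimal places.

Unemployment rate after four quarters ≈ 11.16%.

With a fixed labor force, u_{t+1} = u_t + s·(1−u_t) − f·u_t = u_t·(1−s−f) + s.
Here 1−s−f = 0.818 and s = 0.022.
u_1 = 0.100100 × 0.818 + 0.022 = 0.103882.
u_2 = 0.103882 × 0.818 + 0.022 = 0.106975.
u_3 = 0.106975 × 0.818 + 0.022 = 0.109506.
u_4 = 0.109506 × 0.818 + 0.022 = 0.111576.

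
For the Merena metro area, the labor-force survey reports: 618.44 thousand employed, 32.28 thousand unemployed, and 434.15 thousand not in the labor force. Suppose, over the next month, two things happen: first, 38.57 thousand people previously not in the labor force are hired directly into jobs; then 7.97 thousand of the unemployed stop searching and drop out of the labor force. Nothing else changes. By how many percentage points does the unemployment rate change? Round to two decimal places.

Initially, labor force = 618.44 + 32.28 = 650.72 thousand, so u = 32.28/650.72 = 4.96%.
After the first change, employed and labor force both rise by 38.57; unemployed unchanged → E = 657.01, U = 32.28, labor force = 689.29 thousand.
After the second change, unemployed and labor force both fall by 7.97 → E = 657.01, U = 24.31, labor force = 681.32 thousand.
New unemployment rate = 24.31 / 681.32 = 3.57%.
Change = 3.57% − 4.96% = −1.39 percentage points.

The unemployment rate changes by −1.39 percentage points.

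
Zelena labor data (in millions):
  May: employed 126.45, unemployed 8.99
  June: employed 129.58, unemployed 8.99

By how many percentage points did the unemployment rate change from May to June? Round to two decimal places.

May: labor force = 126.45 + 8.99 = 135.44; u = 8.99/135.44 = 6.64%.
June: labor force = 129.58 + 8.99 = 138.57; u = 8.99/138.57 = 6.49%.
Change = 6.49% − 6.64% = −0.15 pp.

The unemployment rate changed by −0.15 percentage points.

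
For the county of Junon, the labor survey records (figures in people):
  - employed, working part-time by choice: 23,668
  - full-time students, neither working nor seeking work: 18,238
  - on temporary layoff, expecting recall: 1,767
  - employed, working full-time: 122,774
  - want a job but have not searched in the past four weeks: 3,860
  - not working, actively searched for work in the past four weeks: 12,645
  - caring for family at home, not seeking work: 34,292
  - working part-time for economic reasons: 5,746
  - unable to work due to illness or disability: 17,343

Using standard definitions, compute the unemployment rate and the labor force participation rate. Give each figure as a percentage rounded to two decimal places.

Employed = 23,668 + 122,774 + 5,746 = 152,188 (anyone who worked, including part-time for economic reasons, counts as employed).
Unemployed = 1,767 + 12,645 = 14,412 (jobless and actively searching, or on temporary layoff).
Labor force = 152,188 + 14,412 = 166,600.
Not in labor force = 18,238 + 3,860 + 34,292 + 17,343 = 73,733 (those not working and not actively searching are outside the labor force — including those who want a job but have given up searching).
Civilian working-age population = 166,600 + 73,733 = 240,333.
Unemployment rate = 14,412 / 166,600 = 8.65%.
Labor force participation rate = 166,600 / 240,333 = 69.32%.

Unemployment rate ≈ 8.65%; labor force participation rate ≈ 69.32%.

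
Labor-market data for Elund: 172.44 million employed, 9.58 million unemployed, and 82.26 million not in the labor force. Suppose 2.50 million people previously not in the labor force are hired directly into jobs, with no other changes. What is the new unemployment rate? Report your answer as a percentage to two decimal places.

Initially, labor force = 172.44 + 9.58 = 182.02 million, so u = 9.58/182.02 = 5.26%.
After the change, employed and labor force both rise by 2.50; unemployed unchanged → E = 174.94, U = 9.58, labor force = 184.52 million.
New unemployment rate = 9.58 / 184.52 = 5.19%.

New unemployment rate ≈ 5.19%.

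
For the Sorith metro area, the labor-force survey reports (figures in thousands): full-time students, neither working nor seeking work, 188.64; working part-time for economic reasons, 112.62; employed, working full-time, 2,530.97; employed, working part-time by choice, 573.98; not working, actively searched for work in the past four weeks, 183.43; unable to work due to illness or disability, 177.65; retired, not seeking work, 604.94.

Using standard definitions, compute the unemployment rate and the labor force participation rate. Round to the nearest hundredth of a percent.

Employed = 112.62 + 2,530.97 + 573.98 = 3,217.57 thousand (anyone who worked, including part-time for economic reasons, counts as employed).
Unemployed = 183.43 thousand.
Labor force = 3,217.57 + 183.43 = 3,401.00 thousand.
Not in labor force = 188.64 + 177.65 + 604.94 = 971.23 thousand (those not working and not actively searching are outside the labor force).
Civilian working-age population = 3,401.00 + 971.23 = 4,372.23 thousand.
Unemployment rate = 183.43 / 3,401.00 = 5.39%.
Labor force participation rate = 3,401.00 / 4,372.23 = 77.79%.

Unemployment rate ≈ 5.39%; labor force participation rate ≈ 77.79%.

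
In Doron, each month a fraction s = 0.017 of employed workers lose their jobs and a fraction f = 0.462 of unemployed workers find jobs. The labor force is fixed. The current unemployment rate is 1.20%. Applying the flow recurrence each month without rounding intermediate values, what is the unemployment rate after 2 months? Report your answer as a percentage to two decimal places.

Unemployment rate after two months ≈ 2.91%.

With a fixed labor force, u_{t+1} = u_t + s·(1−u_t) − f·u_t = u_t·(1−s−f) + s.
Here 1−s−f = 0.521 and s = 0.017.
u_1 = 0.012000 × 0.521 + 0.017 = 0.023252.
u_2 = 0.023252 × 0.521 + 0.017 = 0.029114.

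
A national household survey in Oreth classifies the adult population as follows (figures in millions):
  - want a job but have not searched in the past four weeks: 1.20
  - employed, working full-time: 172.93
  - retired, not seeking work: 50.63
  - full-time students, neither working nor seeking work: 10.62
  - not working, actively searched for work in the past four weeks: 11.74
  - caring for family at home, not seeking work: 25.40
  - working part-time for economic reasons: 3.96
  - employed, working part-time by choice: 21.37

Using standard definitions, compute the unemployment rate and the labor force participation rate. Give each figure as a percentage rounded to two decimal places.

Employed = 172.93 + 3.96 + 21.37 = 198.26 million (anyone who worked, including part-time for economic reasons, counts as employed).
Unemployed = 11.74 million.
Labor force = 198.26 + 11.74 = 210.00 million.
Not in labor force = 1.20 + 50.63 + 10.62 + 25.40 = 87.85 million (those not working and not actively searching are outside the labor force — including those who want a job but have given up searching).
Civilian working-age population = 210.00 + 87.85 = 297.85 million.
Unemployment rate = 11.74 / 210.00 = 5.59%.
Labor force participation rate = 210.00 / 297.85 = 70.51%.

Unemployment rate ≈ 5.59%; labor force participation rate ≈ 70.51%.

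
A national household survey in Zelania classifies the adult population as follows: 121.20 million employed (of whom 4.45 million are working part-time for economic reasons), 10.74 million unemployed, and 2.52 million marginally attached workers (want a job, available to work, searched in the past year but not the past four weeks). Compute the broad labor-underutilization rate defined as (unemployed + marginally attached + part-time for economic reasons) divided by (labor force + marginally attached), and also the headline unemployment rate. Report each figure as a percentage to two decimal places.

Broad underutilization rate ≈ 13.17%; headline unemployment rate ≈ 8.14%.

Labor force = 121.20 + 10.74 = 131.94 million.
Numerator = 10.74 + 2.52 + 4.45 = 17.71 million.
Denominator = 131.94 + 2.52 = 134.46 million.
Broad rate = 17.71 / 134.46 = 13.17%.
Headline unemployment rate = 10.74 / 131.94 = 8.14%.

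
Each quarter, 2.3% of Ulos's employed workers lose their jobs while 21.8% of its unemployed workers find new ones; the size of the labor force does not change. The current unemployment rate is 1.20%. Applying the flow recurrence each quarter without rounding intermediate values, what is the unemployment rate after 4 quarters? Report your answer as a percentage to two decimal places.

Unemployment rate after four quarters ≈ 6.77%.

With a fixed labor force, u_{t+1} = u_t + s·(1−u_t) − f·u_t = u_t·(1−s−f) + s.
Here 1−s−f = 0.759 and s = 0.023.
u_1 = 0.012000 × 0.759 + 0.023 = 0.032108.
u_2 = 0.032108 × 0.759 + 0.023 = 0.047370.
u_3 = 0.047370 × 0.759 + 0.023 = 0.058954.
u_4 = 0.058954 × 0.759 + 0.023 = 0.067746.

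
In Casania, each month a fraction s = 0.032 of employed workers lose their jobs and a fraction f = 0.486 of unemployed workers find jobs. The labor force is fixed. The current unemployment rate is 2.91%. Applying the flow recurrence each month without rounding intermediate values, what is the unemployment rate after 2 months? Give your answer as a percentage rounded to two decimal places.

Unemployment rate after two months ≈ 5.42%.

With a fixed labor force, u_{t+1} = u_t + s·(1−u_t) − f·u_t = u_t·(1−s−f) + s.
Here 1−s−f = 0.482 and s = 0.032.
u_1 = 0.029100 × 0.482 + 0.032 = 0.046026.
u_2 = 0.046026 × 0.482 + 0.032 = 0.054185.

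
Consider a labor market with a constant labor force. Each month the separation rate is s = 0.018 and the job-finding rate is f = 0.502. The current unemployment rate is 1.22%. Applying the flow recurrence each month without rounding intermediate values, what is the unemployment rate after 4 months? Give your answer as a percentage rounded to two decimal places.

Unemployment rate after four months ≈ 3.34%.

With a fixed labor force, u_{t+1} = u_t + s·(1−u_t) − f·u_t = u_t·(1−s−f) + s.
Here 1−s−f = 0.480 and s = 0.018.
u_1 = 0.012200 × 0.480 + 0.018 = 0.023856.
u_2 = 0.023856 × 0.480 + 0.018 = 0.029451.
u_3 = 0.029451 × 0.480 + 0.018 = 0.032136.
u_4 = 0.032136 × 0.480 + 0.018 = 0.033425.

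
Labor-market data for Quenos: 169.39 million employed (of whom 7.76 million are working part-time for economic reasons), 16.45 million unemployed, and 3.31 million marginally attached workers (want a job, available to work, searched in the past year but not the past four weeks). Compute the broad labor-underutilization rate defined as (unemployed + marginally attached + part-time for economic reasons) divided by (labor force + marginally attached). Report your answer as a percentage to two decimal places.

Labor force = 169.39 + 16.45 = 185.84 million.
Numerator = 16.45 + 3.31 + 7.76 = 27.52 million.
Denominator = 185.84 + 3.31 = 189.15 million.
Broad rate = 27.52 / 189.15 = 14.55%.

Broad underutilization rate ≈ 14.55%.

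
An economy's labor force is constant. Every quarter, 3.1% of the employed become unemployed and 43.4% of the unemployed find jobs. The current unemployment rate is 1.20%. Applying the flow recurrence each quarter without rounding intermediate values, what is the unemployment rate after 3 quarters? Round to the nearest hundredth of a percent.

Unemployment rate after three quarters ≈ 5.83%.

With a fixed labor force, u_{t+1} = u_t + s·(1−u_t) − f·u_t = u_t·(1−s−f) + s.
Here 1−s−f = 0.535 and s = 0.031.
u_1 = 0.012000 × 0.535 + 0.031 = 0.037420.
u_2 = 0.037420 × 0.535 + 0.031 = 0.051020.
u_3 = 0.051020 × 0.535 + 0.031 = 0.058296.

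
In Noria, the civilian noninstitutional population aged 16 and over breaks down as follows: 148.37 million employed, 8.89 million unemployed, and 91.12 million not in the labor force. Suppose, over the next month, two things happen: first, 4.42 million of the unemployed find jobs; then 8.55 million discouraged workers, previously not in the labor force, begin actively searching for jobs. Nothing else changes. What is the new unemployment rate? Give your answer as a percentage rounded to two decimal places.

Initially, labor force = 148.37 + 8.89 = 157.26 million, so u = 8.89/157.26 = 5.65%.
After the first change, unemployed falls and employed rises by 4.42; labor force unchanged → E = 152.79, U = 4.47, labor force = 157.26 million.
After the second change, unemployed and labor force both rise by 8.55 → E = 152.79, U = 13.02, labor force = 165.81 million.
New unemployment rate = 13.02 / 165.81 = 7.85%.

New unemployment rate ≈ 7.85%.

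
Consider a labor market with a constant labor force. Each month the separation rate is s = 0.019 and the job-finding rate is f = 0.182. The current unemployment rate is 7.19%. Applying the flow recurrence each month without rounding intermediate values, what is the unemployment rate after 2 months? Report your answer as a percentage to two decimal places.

With a fixed labor force, u_{t+1} = u_t + s·(1−u_t) − f·u_t = u_t·(1−s−f) + s.
Here 1−s−f = 0.799 and s = 0.019.
u_1 = 0.071900 × 0.799 + 0.019 = 0.076448.
u_2 = 0.076448 × 0.799 + 0.019 = 0.080082.

Unemployment rate after two months ≈ 8.01%.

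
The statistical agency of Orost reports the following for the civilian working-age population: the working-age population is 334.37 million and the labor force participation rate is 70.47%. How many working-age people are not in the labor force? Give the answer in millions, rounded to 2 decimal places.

About 98.74 million are not in the labor force.

Share not in the labor force = 1 − 0.7047 = 0.2953.
Not in labor force = 0.2953 × 334.37 ≈ 98.74 million.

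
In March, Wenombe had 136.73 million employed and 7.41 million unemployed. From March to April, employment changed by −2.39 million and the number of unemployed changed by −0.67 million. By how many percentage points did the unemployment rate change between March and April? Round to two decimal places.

March: labor force = 136.73 + 7.41 = 144.14; u = 7.41/144.14 = 5.14%.
April: labor force = 134.34 + 6.74 = 141.08; u = 6.74/141.08 = 4.78%.
Change = 4.78% − 5.14% = −0.36 pp.

The unemployment rate changed by −0.36 percentage points.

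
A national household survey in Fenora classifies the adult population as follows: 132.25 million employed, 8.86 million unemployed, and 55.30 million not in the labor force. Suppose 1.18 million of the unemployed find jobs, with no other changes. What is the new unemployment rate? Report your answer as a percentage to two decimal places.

New unemployment rate ≈ 5.44%.

Initially, labor force = 132.25 + 8.86 = 141.11 million, so u = 8.86/141.11 = 6.28%.
After the change, unemployed falls and employed rises by 1.18; labor force unchanged → E = 133.43, U = 7.68, labor force = 141.11 million.
New unemployment rate = 7.68 / 141.11 = 5.44%.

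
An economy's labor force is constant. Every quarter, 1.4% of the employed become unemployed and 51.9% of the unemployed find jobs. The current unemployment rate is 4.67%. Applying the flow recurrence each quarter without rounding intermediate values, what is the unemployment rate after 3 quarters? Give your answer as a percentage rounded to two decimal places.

Unemployment rate after three quarters ≈ 2.83%.

With a fixed labor force, u_{t+1} = u_t + s·(1−u_t) − f·u_t = u_t·(1−s−f) + s.
Here 1−s−f = 0.467 and s = 0.014.
u_1 = 0.046700 × 0.467 + 0.014 = 0.035809.
u_2 = 0.035809 × 0.467 + 0.014 = 0.030723.
u_3 = 0.030723 × 0.467 + 0.014 = 0.028348.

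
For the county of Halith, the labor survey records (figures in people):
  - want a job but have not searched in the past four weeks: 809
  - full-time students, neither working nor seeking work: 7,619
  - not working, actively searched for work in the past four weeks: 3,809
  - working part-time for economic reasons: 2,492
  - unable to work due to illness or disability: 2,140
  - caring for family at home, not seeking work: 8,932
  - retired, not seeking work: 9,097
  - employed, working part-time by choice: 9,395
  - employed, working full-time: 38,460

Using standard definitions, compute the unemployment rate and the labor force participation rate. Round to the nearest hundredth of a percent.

Employed = 2,492 + 9,395 + 38,460 = 50,347 (anyone who worked, including part-time for economic reasons, counts as employed).
Unemployed = 3,809.
Labor force = 50,347 + 3,809 = 54,156.
Not in labor force = 809 + 7,619 + 2,140 + 8,932 + 9,097 = 28,597 (those not working and not actively searching are outside the labor force — including those who want a job but have given up searching).
Civilian working-age population = 54,156 + 28,597 = 82,753.
Unemployment rate = 3,809 / 54,156 = 7.03%.
Labor force participation rate = 54,156 / 82,753 = 65.44%.

Unemployment rate ≈ 7.03%; labor force participation rate ≈ 65.44%.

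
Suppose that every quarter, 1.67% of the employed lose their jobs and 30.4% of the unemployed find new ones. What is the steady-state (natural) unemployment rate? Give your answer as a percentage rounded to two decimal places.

Steady-state unemployment rate ≈ 5.21%.

At steady state the flows balance: s·E = f·U, so U/(E+U) = s/(s+f).
u* = 1.67 / (1.67 + 30.4) = 1.67 / 32.07 = 5.21%.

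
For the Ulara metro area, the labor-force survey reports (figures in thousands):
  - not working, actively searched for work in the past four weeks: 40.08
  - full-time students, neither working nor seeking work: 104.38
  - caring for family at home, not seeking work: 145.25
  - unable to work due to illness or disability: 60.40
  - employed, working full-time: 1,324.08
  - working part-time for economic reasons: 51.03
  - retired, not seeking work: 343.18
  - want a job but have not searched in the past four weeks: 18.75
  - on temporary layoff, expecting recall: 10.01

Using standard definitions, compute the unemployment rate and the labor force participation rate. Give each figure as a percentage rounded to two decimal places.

Unemployment rate ≈ 3.51%; labor force participation rate ≈ 67.96%.

Employed = 1,324.08 + 51.03 = 1,375.11 thousand (anyone who worked, including part-time for economic reasons, counts as employed).
Unemployed = 40.08 + 10.01 = 50.09 thousand (jobless and actively searching, or on temporary layoff).
Labor force = 1,375.11 + 50.09 = 1,425.20 thousand.
Not in labor force = 104.38 + 145.25 + 60.40 + 343.18 + 18.75 = 671.96 thousand (those not working and not actively searching are outside the labor force — including those who want a job but have given up searching).
Civilian working-age population = 1,425.20 + 671.96 = 2,097.16 thousand.
Unemployment rate = 50.09 / 1,425.20 = 3.51%.
Labor force participation rate = 1,425.20 / 2,097.16 = 67.96%.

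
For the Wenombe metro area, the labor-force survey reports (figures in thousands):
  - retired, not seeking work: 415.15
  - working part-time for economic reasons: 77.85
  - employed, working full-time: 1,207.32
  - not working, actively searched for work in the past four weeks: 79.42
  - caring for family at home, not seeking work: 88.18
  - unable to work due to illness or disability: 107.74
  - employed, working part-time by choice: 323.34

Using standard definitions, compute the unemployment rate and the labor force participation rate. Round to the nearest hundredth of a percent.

Employed = 77.85 + 1,207.32 + 323.34 = 1,608.51 thousand (anyone who worked, including part-time for economic reasons, counts as employed).
Unemployed = 79.42 thousand.
Labor force = 1,608.51 + 79.42 = 1,687.93 thousand.
Not in labor force = 415.15 + 88.18 + 107.74 = 611.07 thousand (those not working and not actively searching are outside the labor force).
Civilian working-age population = 1,687.93 + 611.07 = 2,299.00 thousand.
Unemployment rate = 79.42 / 1,687.93 = 4.71%.
Labor force participation rate = 1,687.93 / 2,299.00 = 73.42%.

Unemployment rate ≈ 4.71%; labor force participation rate ≈ 73.42%.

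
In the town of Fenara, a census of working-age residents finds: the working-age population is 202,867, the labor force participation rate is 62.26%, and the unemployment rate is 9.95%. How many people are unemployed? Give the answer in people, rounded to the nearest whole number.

About 12,567 are unemployed.

Labor force = 0.6226 × 202,867 = 126,305.
Unemployed = 0.0995 × 126,305 ≈ 12,567.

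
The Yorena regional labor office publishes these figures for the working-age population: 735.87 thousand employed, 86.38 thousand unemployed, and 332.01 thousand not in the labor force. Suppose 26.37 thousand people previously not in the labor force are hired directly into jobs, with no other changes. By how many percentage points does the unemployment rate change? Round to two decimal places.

The unemployment rate changes by −0.33 percentage points.

Initially, labor force = 735.87 + 86.38 = 822.25 thousand, so u = 86.38/822.25 = 10.51%.
After the change, employed and labor force both rise by 26.37; unemployed unchanged → E = 762.24, U = 86.38, labor force = 848.62 thousand.
New unemployment rate = 86.38 / 848.62 = 10.18%.
Change = 10.18% − 10.51% = −0.33 percentage points.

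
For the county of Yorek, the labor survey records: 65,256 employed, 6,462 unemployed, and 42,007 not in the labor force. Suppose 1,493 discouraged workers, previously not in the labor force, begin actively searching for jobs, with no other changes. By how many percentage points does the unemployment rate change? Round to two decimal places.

The unemployment rate changes by +1.86 percentage points.

Initially, labor force = 65,256 + 6,462 = 71,718, so u = 6,462/71,718 = 9.01%.
After the change, unemployed and labor force both rise by 1,493 → E = 65,256, U = 7,955, labor force = 73,211.
New unemployment rate = 7,955 / 73,211 = 10.87%.
Change = 10.87% − 9.01% = +1.86 percentage points.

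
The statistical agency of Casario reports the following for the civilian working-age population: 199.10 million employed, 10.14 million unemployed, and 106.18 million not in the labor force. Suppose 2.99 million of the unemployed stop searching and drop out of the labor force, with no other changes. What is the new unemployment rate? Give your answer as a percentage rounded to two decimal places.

Initially, labor force = 199.10 + 10.14 = 209.24 million, so u = 10.14/209.24 = 4.85%.
After the change, unemployed and labor force both fall by 2.99 → E = 199.10, U = 7.15, labor force = 206.25 million.
New unemployment rate = 7.15 / 206.25 = 3.47%.

New unemployment rate ≈ 3.47%.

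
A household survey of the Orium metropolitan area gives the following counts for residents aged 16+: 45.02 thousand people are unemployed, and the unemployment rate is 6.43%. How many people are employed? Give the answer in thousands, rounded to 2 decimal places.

About 655.14 thousand are employed.

Labor force = U / u = 45.02 / 0.0643 ≈ 700.16 thousand.
Employed = labor force − unemployed = 700.16 − 45.02 = 655.14 thousand.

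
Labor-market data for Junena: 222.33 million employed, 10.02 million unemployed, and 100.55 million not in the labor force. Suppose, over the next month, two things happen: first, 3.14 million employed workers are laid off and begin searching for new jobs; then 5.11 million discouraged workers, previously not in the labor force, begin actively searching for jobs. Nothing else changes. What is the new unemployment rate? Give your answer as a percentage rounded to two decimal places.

Initially, labor force = 222.33 + 10.02 = 232.35 million, so u = 10.02/232.35 = 4.31%.
After the first change, employed falls and unemployed rises by 3.14; labor force unchanged → E = 219.19, U = 13.16, labor force = 232.35 million.
After the second change, unemployed and labor force both rise by 5.11 → E = 219.19, U = 18.27, labor force = 237.46 million.
New unemployment rate = 18.27 / 237.46 = 7.69%.

New unemployment rate ≈ 7.69%.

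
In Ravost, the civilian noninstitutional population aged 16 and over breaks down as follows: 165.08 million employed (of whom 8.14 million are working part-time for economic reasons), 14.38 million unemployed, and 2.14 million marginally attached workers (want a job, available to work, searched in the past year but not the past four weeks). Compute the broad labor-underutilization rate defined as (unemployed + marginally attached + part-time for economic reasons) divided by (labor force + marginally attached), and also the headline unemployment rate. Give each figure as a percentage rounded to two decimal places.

Labor force = 165.08 + 14.38 = 179.46 million.
Numerator = 14.38 + 2.14 + 8.14 = 24.66 million.
Denominator = 179.46 + 2.14 = 181.60 million.
Broad rate = 24.66 / 181.60 = 13.58%.
Headline unemployment rate = 14.38 / 179.46 = 8.01%.

Broad underutilization rate ≈ 13.58%; headline unemployment rate ≈ 8.01%.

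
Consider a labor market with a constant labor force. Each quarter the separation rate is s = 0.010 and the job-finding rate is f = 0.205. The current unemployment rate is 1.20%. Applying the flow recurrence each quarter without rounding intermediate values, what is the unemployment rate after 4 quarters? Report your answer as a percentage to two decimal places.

With a fixed labor force, u_{t+1} = u_t + s·(1−u_t) − f·u_t = u_t·(1−s−f) + s.
Here 1−s−f = 0.785 and s = 0.010.
u_1 = 0.012000 × 0.785 + 0.010 = 0.019420.
u_2 = 0.019420 × 0.785 + 0.010 = 0.025245.
u_3 = 0.025245 × 0.785 + 0.010 = 0.029817.
u_4 = 0.029817 × 0.785 + 0.010 = 0.033406.

Unemployment rate after four quarters ≈ 3.34%.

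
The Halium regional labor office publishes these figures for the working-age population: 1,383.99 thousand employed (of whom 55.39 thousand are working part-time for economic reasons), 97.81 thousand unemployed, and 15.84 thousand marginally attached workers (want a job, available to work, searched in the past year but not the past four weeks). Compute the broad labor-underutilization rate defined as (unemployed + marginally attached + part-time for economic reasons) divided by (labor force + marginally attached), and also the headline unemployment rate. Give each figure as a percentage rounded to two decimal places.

Broad underutilization rate ≈ 11.29%; headline unemployment rate ≈ 6.60%.

Labor force = 1,383.99 + 97.81 = 1,481.80 thousand.
Numerator = 97.81 + 15.84 + 55.39 = 169.04 thousand.
Denominator = 1,481.80 + 15.84 = 1,497.64 thousand.
Broad rate = 169.04 / 1,497.64 = 11.29%.
Headline unemployment rate = 97.81 / 1,481.80 = 6.60%.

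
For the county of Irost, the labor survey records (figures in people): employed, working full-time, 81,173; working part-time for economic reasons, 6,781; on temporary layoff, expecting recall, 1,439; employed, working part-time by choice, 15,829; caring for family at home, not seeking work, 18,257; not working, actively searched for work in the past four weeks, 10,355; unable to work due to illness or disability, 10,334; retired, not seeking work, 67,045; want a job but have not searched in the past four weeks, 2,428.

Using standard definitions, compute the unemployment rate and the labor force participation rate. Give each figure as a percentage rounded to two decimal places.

Unemployment rate ≈ 10.20%; labor force participation rate ≈ 54.10%.

Employed = 81,173 + 6,781 + 15,829 = 103,783 (anyone who worked, including part-time for economic reasons, counts as employed).
Unemployed = 1,439 + 10,355 = 11,794 (jobless and actively searching, or on temporary layoff).
Labor force = 103,783 + 11,794 = 115,577.
Not in labor force = 18,257 + 10,334 + 67,045 + 2,428 = 98,064 (those not working and not actively searching are outside the labor force — including those who want a job but have given up searching).
Civilian working-age population = 115,577 + 98,064 = 213,641.
Unemployment rate = 11,794 / 115,577 = 10.20%.
Labor force participation rate = 115,577 / 213,641 = 54.10%.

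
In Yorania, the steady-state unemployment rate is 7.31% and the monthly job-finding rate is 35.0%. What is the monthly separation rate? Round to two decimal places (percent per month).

From u* = s/(s+f): s = u·f/(1−u).
s = 0.0731 × 35.0 / (1 − 0.0731) = 2.5585 / 0.9269 ≈ 2.76% per month.

Separation rate ≈ 2.76% per month.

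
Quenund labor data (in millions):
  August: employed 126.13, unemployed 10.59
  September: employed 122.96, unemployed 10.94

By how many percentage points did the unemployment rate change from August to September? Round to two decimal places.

August: labor force = 126.13 + 10.59 = 136.72; u = 10.59/136.72 = 7.75%.
September: labor force = 122.96 + 10.94 = 133.90; u = 10.94/133.90 = 8.17%.
Change = 8.17% − 7.75% = +0.42 pp.

The unemployment rate changed by +0.42 percentage points.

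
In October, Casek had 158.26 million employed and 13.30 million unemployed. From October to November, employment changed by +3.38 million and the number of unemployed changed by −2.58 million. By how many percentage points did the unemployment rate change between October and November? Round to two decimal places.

The unemployment rate changed by −1.53 percentage points.

October: labor force = 158.26 + 13.30 = 171.56; u = 13.30/171.56 = 7.75%.
November: labor force = 161.64 + 10.72 = 172.36; u = 10.72/172.36 = 6.22%.
Change = 6.22% − 7.75% = −1.53 pp.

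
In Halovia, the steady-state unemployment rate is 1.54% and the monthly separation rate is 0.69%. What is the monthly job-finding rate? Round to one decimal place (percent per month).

From u* = s/(s+f): f = s·(1−u)/u.
f = 0.69 × (1 − 0.0154) / 0.0154 = 0.6794 / 0.0154 ≈ 44.1% per month.

Job-finding rate ≈ 44.1% per month.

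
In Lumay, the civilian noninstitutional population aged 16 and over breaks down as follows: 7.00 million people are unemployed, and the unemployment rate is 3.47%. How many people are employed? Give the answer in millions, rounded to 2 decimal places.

Labor force = U / u = 7.00 / 0.0347 ≈ 201.73 million.
Employed = labor force − unemployed = 201.73 − 7.00 = 194.73 million.

About 194.73 million are employed.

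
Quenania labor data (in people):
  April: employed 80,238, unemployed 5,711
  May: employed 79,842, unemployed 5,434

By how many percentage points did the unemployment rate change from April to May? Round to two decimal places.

April: labor force = 80,238 + 5,711 = 85,949; u = 5,711/85,949 = 6.64%.
May: labor force = 79,842 + 5,434 = 85,276; u = 5,434/85,276 = 6.37%.
Change = 6.37% − 6.64% = −0.27 pp.

The unemployment rate changed by −0.27 percentage points.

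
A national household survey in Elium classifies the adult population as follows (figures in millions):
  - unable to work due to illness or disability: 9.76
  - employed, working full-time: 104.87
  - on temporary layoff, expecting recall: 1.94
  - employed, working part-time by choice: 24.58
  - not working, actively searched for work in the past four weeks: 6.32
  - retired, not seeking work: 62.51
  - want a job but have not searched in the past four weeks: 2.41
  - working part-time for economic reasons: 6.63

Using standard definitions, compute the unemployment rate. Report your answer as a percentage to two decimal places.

Unemployment rate ≈ 5.72%.

Employed = 104.87 + 24.58 + 6.63 = 136.08 million (anyone who worked, including part-time for economic reasons, counts as employed).
Unemployed = 1.94 + 6.32 = 8.26 million (jobless and actively searching, or on temporary layoff).
Labor force = 136.08 + 8.26 = 144.34 million.
Unemployment rate = 8.26 / 144.34 = 5.72%.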